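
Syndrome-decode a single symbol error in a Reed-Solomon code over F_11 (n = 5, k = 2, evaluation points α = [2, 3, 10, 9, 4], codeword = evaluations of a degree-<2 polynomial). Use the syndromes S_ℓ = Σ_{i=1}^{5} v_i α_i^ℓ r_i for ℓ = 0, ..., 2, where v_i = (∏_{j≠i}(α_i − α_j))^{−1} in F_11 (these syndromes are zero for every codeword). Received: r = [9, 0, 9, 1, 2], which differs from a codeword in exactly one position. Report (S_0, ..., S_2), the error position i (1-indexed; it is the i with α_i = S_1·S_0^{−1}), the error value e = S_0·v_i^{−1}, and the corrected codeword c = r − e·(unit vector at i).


S = (1, 10, 1), error at position 3, error magnitude e = 6, c = [9, 0, 3, 1, 2].

Step 1: column multipliers v_i = (∏_{j≠i}(α_i − α_j))^{−1} mod 11.
  i = 1 (α = 2): (2−3)(2−10)(2−9)(2−4) = (−1)·(−8)·(−7)·(−2) = 112 ≡ 2, so v_1 = 2^{−1} = 6 (mod 11).
  i = 2 (α = 3): (3−2)(3−10)(3−9)(3−4) = 1·(−7)·(−6)·(−1) = −42 ≡ 2, so v_2 = 2^{−1} = 6 (mod 11).
  i = 3 (α = 10): (10−2)(10−3)(10−9)(10−4) = 8·7·1·6 = 336 ≡ 6, so v_3 = 6^{−1} = 2 (mod 11).
  i = 4 (α = 9): (9−2)(9−3)(9−10)(9−4) = 7·6·(−1)·5 = −210 ≡ 10, so v_4 = 10^{−1} = 10 (mod 11).
  i = 5 (α = 4): (4−2)(4−3)(4−10)(4−9) = 2·1·(−6)·(−5) = 60 ≡ 5, so v_5 = 5^{−1} = 9 (mod 11).
  v = [6, 6, 2, 10, 9].
Step 2: syndromes of r = [9, 0, 9, 1, 2] (all sums mod 11).
  S_0 = Σ v_i r_i = 6·9 + 6·0 + 2·9 + 10·1 + 9·2 = 100 ≡ 1.
  S_1 = Σ v_i α_i r_i = 6·2·9 + 6·3·0 + 2·10·9 + 10·9·1 + 9·4·2 = 450 ≡ 10.
  α_i^2 mod 11 = [4, 9, 1, 4, 5].
  S_2 = Σ v_i α_i^2 r_i = 6·4·9 + 6·9·0 + 2·1·9 + 10·4·1 + 9·5·2 = 364 ≡ 1.
  S = (1, 10, 1) ≠ 0, so r is not a codeword (an error is present).
Step 3: locate the error. For a single error e at position i, S_ℓ = v_i·e·α_i^ℓ, so α_err = S_1/S_0.
  S_0^{−1} = 1^{−1} = 1 (mod 11), so α_err = 10·1 = 10 ≡ 10 = α_3. Error position i = 3.
  Consistency check: S_2/S_1 = 1·10 = 10 ≡ 10 = α_err ✓ (single-error assumption holds).
Step 4: error magnitude e = S_0/v_3 = S_0·∏_{j≠3}(α_3 − α_j) = 1·6 = 6 ≡ 6 (mod 11).
Step 5: correct position 3: c_3 = r_3 − e = 9 − 6 ≡ 3 (mod 11). Hence c = [9, 0, 3, 1, 2].
  Check: interpolating c through the α_i gives m(x) = 5 + 2·x (degree < 2) with m(α_i) = c_i for every i, so c is indeed a codeword.


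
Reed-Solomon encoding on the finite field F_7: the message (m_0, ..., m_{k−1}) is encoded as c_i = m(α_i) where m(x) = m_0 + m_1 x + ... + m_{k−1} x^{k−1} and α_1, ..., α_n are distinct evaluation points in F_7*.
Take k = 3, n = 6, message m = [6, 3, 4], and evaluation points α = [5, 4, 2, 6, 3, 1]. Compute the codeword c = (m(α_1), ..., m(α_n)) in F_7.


c = [2, 5, 0, 0, 2, 6]

Message polynomial: m(x) = 6 + 3·x + 4·x^2 (mod 7).
For each evaluation point α_i, compute m(α_i) mod 7:
  α_1 = 5: Horner steps 4 → 2 → 2, so m(5) = 2.
  α_2 = 4: Horner steps 4 → 5 → 5, so m(4) = 5.
  α_3 = 2: Horner steps 4 → 4 → 0, so m(2) = 0.
  α_4 = 6: Horner steps 4 → 6 → 0, so m(6) = 0.
  α_5 = 3: Horner steps 4 → 1 → 2, so m(3) = 2.
  α_6 = 1: Horner steps 4 → 0 → 6, so m(1) = 6.
Codeword c = [2, 5, 0, 0, 2, 6] ∈ F_7^6.


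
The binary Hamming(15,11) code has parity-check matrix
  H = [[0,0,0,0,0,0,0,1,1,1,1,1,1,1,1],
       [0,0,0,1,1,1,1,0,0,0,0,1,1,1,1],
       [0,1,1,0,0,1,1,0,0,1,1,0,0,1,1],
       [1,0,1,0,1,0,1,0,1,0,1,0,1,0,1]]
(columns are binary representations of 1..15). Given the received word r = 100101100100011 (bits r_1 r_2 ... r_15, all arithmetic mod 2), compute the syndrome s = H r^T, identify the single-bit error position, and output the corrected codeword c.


s = (1, 1, 1, 1)^T, error position = 15, corrected codeword c = 100101100100010

Compute s = H r^T mod 2 one row at a time:
  s_1 = 0 + 0 + 1 + 0 + 0 + 0 + 1 + 1 = 3 ≡ 1 (mod 2).
  s_2 = 1 + 0 + 1 + 1 + 0 + 0 + 1 + 1 = 5 ≡ 1 (mod 2).
  s_3 = 0 + 0 + 1 + 1 + 1 + 0 + 1 + 1 = 5 ≡ 1 (mod 2).
  s_4 = 1 + 0 + 0 + 1 + 0 + 0 + 0 + 1 = 3 ≡ 1 (mod 2).
s = (1, 1, 1, 1)^T — this equals column 15 of H (binary 1111), so error is at position 15.
Correct: flip bit 15 of r = 100101100100011 to get c = 100101100100010.


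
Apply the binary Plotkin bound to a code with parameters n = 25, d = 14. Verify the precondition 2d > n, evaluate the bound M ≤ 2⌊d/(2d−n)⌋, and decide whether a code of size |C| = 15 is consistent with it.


Plotkin bound M ≤ 8; given |C| = 15 > bound (violated).

Check applicability: 2d = 28, n = 25.
2d − n = 3 > 0, so Plotkin applies.
Compute d/(2d−n) = 14/3 ≈ 4.6667.
⌊d/(2d−n)⌋ = 4.
Plotkin bound: M ≤ 2·4 = 8.
Given |C| = 15, check: VIOLATED.
This |C| is above the Plotkin bound, so no binary code with n = 25, d = 14 and 15 codewords exists.


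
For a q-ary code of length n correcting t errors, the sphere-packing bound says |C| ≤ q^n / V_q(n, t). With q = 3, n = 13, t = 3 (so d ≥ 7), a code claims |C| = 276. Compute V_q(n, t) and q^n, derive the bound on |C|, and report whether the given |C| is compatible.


V_q(n, t) = 2627, q^n = 1594323, Hamming bound = 606, |C| = 276 ≤ bound (satisfied).

Step 1: Compute V_q(n, t) = Σ_{j=0}^3 C(n, j) (q−1)^j.
  j = 0: C(13,0)·(2)^0 = 1·1 = 1.
  j = 1: C(13,1)·(2)^1 = 13·2 = 26.
  j = 2: C(13,2)·(2)^2 = 78·4 = 312.
  j = 3: C(13,3)·(2)^3 = 286·8 = 2288.
  V_q(n, t) = 1 + 26 + 312 + 2288 = 2627.
Step 2: q^n = 3^13 = 1594323.
Step 3: Hamming bound ⌊q^n / V_q(n,t)⌋ = ⌊1594323/2627⌋ = 606.
Step 4: Compare |C| = 276 to 606: satisfied.
The claimed |C| lies below the Hamming bound.


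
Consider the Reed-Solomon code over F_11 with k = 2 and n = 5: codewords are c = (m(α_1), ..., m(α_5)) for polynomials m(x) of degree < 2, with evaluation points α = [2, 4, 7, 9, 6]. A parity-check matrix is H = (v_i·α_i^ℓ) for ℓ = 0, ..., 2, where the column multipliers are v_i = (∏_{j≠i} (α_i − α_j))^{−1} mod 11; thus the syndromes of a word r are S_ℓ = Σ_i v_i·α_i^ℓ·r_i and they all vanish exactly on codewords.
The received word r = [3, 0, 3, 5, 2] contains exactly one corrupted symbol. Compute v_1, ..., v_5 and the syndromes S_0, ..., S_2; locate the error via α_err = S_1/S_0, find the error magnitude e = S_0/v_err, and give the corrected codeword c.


S = (1, 2, 4), error at position 1, error magnitude e = 5, c = [9, 0, 3, 5, 2].

Step 1: column multipliers v_i = (∏_{j≠i}(α_i − α_j))^{−1} mod 11.
  i = 1 (α = 2): (2−4)(2−7)(2−9)(2−6) = (−2)·(−5)·(−7)·(−4) = 280 ≡ 5, so v_1 = 5^{−1} = 9 (mod 11).
  i = 2 (α = 4): (4−2)(4−7)(4−9)(4−6) = 2·(−3)·(−5)·(−2) = −60 ≡ 6, so v_2 = 6^{−1} = 2 (mod 11).
  i = 3 (α = 7): (7−2)(7−4)(7−9)(7−6) = 5·3·(−2)·1 = −30 ≡ 3, so v_3 = 3^{−1} = 4 (mod 11).
  i = 4 (α = 9): (9−2)(9−4)(9−7)(9−6) = 7·5·2·3 = 210 ≡ 1, so v_4 = 1^{−1} = 1 (mod 11).
  i = 5 (α = 6): (6−2)(6−4)(6−7)(6−9) = 4·2·(−1)·(−3) = 24 ≡ 2, so v_5 = 2^{−1} = 6 (mod 11).
  v = [9, 2, 4, 1, 6].
Step 2: syndromes of r = [3, 0, 3, 5, 2] (all sums mod 11).
  S_0 = Σ v_i r_i = 9·3 + 2·0 + 4·3 + 1·5 + 6·2 = 56 ≡ 1.
  S_1 = Σ v_i α_i r_i = 9·2·3 + 2·4·0 + 4·7·3 + 1·9·5 + 6·6·2 = 255 ≡ 2.
  α_i^2 mod 11 = [4, 5, 5, 4, 3].
  S_2 = Σ v_i α_i^2 r_i = 9·4·3 + 2·5·0 + 4·5·3 + 1·4·5 + 6·3·2 = 224 ≡ 4.
  S = (1, 2, 4) ≠ 0, so r is not a codeword (an error is present).
Step 3: locate the error. For a single error e at position i, S_ℓ = v_i·e·α_i^ℓ, so α_err = S_1/S_0.
  S_0^{−1} = 1^{−1} = 1 (mod 11), so α_err = 2·1 = 2 ≡ 2 = α_1. Error position i = 1.
  Consistency check: S_2/S_1 = 4·6 = 24 ≡ 2 = α_err ✓ (single-error assumption holds).
Step 4: error magnitude e = S_0/v_1 = S_0·∏_{j≠1}(α_1 − α_j) = 1·5 = 5 ≡ 5 (mod 11).
Step 5: correct position 1: c_1 = r_1 − e = 3 − 5 ≡ 9 (mod 11). Hence c = [9, 0, 3, 5, 2].
  Check: interpolating c through the α_i gives m(x) = 7 + 1·x (degree < 2) with m(α_i) = c_i for every i, so c is indeed a codeword.


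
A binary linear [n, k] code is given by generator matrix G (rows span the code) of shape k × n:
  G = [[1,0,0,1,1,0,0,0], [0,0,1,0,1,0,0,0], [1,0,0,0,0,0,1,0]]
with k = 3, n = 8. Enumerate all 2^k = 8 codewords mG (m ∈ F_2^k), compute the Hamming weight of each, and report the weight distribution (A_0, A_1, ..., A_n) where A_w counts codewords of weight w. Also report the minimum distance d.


Weight distribution: A_0 = 1, A_2 = 2, A_3 = 4, A_4 = 1. Minimum distance d = 2.

Enumerate all 2^3 = 8 messages m ∈ F_2^3.
For each, compute codeword c = mG in F_2^8, then tally its weight.
  m = 000 → c = 00000000, weight = 0.
  m = 100 → c = 10011000, weight = 3.
  m = 010 → c = 00101000, weight = 2.
  m = 110 → c = 10110000, weight = 3.
  m = 001 → c = 10000010, weight = 2.
  m = 101 → c = 00011010, weight = 3.
  m = 011 → c = 10101010, weight = 4.
  m = 111 → c = 00110010, weight = 3.
Tally weights:
  weight 0: 1 codewords.
  weight 2: 2 codewords.
  weight 3: 4 codewords.
  weight 4: 1 codewords.
Minimum distance d = smallest w > 0 with A_w > 0 = 2.
Sanity: Σ A_w = 8 = 2^3 = 8 ✓.


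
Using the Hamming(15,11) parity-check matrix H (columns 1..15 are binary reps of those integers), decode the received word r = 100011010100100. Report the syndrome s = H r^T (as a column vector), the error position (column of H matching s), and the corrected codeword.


s = (1, 1, 0, 1)^T, error position = 13, corrected codeword c = 100011010100000

Compute s = H r^T mod 2 one row at a time:
  s_1 = 1 + 0 + 1 + 0 + 0 + 1 + 0 + 0 = 3 ≡ 1 (mod 2).
  s_2 = 0 + 1 + 1 + 0 + 0 + 1 + 0 + 0 = 3 ≡ 1 (mod 2).
  s_3 = 0 + 0 + 1 + 0 + 1 + 0 + 0 + 0 = 2 ≡ 0 (mod 2).
  s_4 = 1 + 0 + 1 + 0 + 0 + 0 + 1 + 0 = 3 ≡ 1 (mod 2).
s = (1, 1, 0, 1)^T — this equals column 13 of H (binary 1101), so error is at position 13.
Correct: flip bit 13 of r = 100011010100100 to get c = 100011010100000.


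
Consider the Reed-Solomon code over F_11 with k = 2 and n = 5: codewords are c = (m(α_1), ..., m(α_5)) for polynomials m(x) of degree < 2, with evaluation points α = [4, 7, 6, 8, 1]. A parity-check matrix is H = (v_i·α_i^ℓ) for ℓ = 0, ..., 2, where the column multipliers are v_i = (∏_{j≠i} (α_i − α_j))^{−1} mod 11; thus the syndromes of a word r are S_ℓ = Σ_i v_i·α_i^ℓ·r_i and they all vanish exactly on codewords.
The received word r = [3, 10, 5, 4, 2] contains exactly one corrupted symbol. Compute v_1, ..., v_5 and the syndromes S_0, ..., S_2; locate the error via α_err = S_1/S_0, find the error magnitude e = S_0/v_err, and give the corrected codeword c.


S = (6, 2, 8), error at position 1, error magnitude e = 8, c = [6, 10, 5, 4, 2].

Step 1: column multipliers v_i = (∏_{j≠i}(α_i − α_j))^{−1} mod 11.
  i = 1 (α = 4): (4−7)(4−6)(4−8)(4−1) = (−3)·(−2)·(−4)·3 = −72 ≡ 5, so v_1 = 5^{−1} = 9 (mod 11).
  i = 2 (α = 7): (7−4)(7−6)(7−8)(7−1) = 3·1·(−1)·6 = −18 ≡ 4, so v_2 = 4^{−1} = 3 (mod 11).
  i = 3 (α = 6): (6−4)(6−7)(6−8)(6−1) = 2·(−1)·(−2)·5 = 20 ≡ 9, so v_3 = 9^{−1} = 5 (mod 11).
  i = 4 (α = 8): (8−4)(8−7)(8−6)(8−1) = 4·1·2·7 = 56 ≡ 1, so v_4 = 1^{−1} = 1 (mod 11).
  i = 5 (α = 1): (1−4)(1−7)(1−6)(1−8) = (−3)·(−6)·(−5)·(−7) = 630 ≡ 3, so v_5 = 3^{−1} = 4 (mod 11).
  v = [9, 3, 5, 1, 4].
Step 2: syndromes of r = [3, 10, 5, 4, 2] (all sums mod 11).
  S_0 = Σ v_i r_i = 9·3 + 3·10 + 5·5 + 1·4 + 4·2 = 94 ≡ 6.
  S_1 = Σ v_i α_i r_i = 9·4·3 + 3·7·10 + 5·6·5 + 1·8·4 + 4·1·2 = 508 ≡ 2.
  α_i^2 mod 11 = [5, 5, 3, 9, 1].
  S_2 = Σ v_i α_i^2 r_i = 9·5·3 + 3·5·10 + 5·3·5 + 1·9·4 + 4·1·2 = 404 ≡ 8.
  S = (6, 2, 8) ≠ 0, so r is not a codeword (an error is present).
Step 3: locate the error. For a single error e at position i, S_ℓ = v_i·e·α_i^ℓ, so α_err = S_1/S_0.
  S_0^{−1} = 6^{−1} = 2 (mod 11), so α_err = 2·2 = 4 ≡ 4 = α_1. Error position i = 1.
  Consistency check: S_2/S_1 = 8·6 = 48 ≡ 4 = α_err ✓ (single-error assumption holds).
Step 4: error magnitude e = S_0/v_1 = S_0·∏_{j≠1}(α_1 − α_j) = 6·5 = 30 ≡ 8 (mod 11).
Step 5: correct position 1: c_1 = r_1 − e = 3 − 8 ≡ 6 (mod 11). Hence c = [6, 10, 5, 4, 2].
  Check: interpolating c through the α_i gives m(x) = 8 + 5·x (degree < 2) with m(α_i) = c_i for every i, so c is indeed a codeword.


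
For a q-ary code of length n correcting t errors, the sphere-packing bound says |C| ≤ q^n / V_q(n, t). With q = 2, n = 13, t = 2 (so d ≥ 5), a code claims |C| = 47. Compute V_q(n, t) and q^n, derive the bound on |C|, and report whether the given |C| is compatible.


V_q(n, t) = 92, q^n = 8192, Hamming bound = 89, |C| = 47 ≤ bound (satisfied).

Step 1: Compute V_q(n, t) = Σ_{j=0}^2 C(n, j) (q−1)^j.
  j = 0: C(13,0)·(1)^0 = 1·1 = 1.
  j = 1: C(13,1)·(1)^1 = 13·1 = 13.
  j = 2: C(13,2)·(1)^2 = 78·1 = 78.
  V_q(n, t) = 1 + 13 + 78 = 92.
Step 2: q^n = 2^13 = 8192.
Step 3: Hamming bound ⌊q^n / V_q(n,t)⌋ = ⌊8192/92⌋ = 89.
Step 4: Compare |C| = 47 to 89: satisfied.
The claimed |C| lies below the Hamming bound.


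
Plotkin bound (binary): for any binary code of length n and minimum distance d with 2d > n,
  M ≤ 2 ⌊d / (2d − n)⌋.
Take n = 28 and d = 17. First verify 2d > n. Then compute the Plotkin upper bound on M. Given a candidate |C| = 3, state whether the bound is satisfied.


Plotkin bound M ≤ 4; given |C| = 3 ≤ bound (satisfied).

Check applicability: 2d = 34, n = 28.
2d − n = 6 > 0, so Plotkin applies.
Compute d/(2d−n) = 17/6 ≈ 2.8333.
⌊d/(2d−n)⌋ = 2.
Plotkin bound: M ≤ 2·2 = 4.
Given |C| = 3, check: satisfied.
This |C| is below the Plotkin bound.


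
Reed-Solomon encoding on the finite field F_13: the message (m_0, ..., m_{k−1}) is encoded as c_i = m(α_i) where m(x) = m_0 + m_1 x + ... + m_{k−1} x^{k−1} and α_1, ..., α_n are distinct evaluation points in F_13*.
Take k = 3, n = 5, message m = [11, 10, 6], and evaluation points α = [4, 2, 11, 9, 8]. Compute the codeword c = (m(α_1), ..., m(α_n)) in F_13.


c = [4, 3, 2, 2, 7]

Message polynomial: m(x) = 11 + 10·x + 6·x^2 (mod 13).
For each evaluation point α_i, compute m(α_i) mod 13:
  α_1 = 4: Horner steps 6 → 8 → 4, so m(4) = 4.
  α_2 = 2: Horner steps 6 → 9 → 3, so m(2) = 3.
  α_3 = 11: Horner steps 6 → 11 → 2, so m(11) = 2.
  α_4 = 9: Horner steps 6 → 12 → 2, so m(9) = 2.
  α_5 = 8: Horner steps 6 → 6 → 7, so m(8) = 7.
Codeword c = [4, 3, 2, 2, 7] ∈ F_13^5.


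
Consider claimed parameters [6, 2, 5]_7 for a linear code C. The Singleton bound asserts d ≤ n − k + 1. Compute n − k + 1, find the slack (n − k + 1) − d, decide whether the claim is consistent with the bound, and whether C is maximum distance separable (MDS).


Singleton RHS = n − k + 1 = 5, slack = 0, bound satisfied, MDS.

Singleton bound: d ≤ n − k + 1.
Here n = 6, k = 2, so n − k + 1 = 5.
Given d = 5, check d ≤ 5: YES.
Slack = (n − k + 1) − d = 0.
The code is MDS (slack = 0).
Description: the claimed parameters are [6, 2, 5]_7; such a code would be MDS (meets Singleton bound).


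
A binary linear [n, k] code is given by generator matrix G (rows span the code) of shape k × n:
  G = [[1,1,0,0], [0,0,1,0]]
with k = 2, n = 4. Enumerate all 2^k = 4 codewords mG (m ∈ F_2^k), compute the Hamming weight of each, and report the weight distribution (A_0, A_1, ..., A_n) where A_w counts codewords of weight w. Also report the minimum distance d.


Weight distribution: A_0 = 1, A_1 = 1, A_2 = 1, A_3 = 1. Minimum distance d = 1.

Enumerate all 2^2 = 4 messages m ∈ F_2^2.
For each, compute codeword c = mG in F_2^4, then tally its weight.
  m = 00 → c = 0000, weight = 0.
  m = 10 → c = 1100, weight = 2.
  m = 01 → c = 0010, weight = 1.
  m = 11 → c = 1110, weight = 3.
Tally weights:
  weight 0: 1 codewords.
  weight 1: 1 codewords.
  weight 2: 1 codewords.
  weight 3: 1 codewords.
Minimum distance d = smallest w > 0 with A_w > 0 = 1.
Sanity: Σ A_w = 4 = 2^2 = 4 ✓.


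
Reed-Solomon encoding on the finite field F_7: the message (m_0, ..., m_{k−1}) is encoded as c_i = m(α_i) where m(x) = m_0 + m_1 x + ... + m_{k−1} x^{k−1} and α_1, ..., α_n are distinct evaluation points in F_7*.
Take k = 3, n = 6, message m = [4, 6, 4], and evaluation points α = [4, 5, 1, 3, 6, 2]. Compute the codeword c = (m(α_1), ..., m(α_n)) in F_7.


c = [1, 1, 0, 2, 2, 4]

Message polynomial: m(x) = 4 + 6·x + 4·x^2 (mod 7).
For each evaluation point α_i, compute m(α_i) mod 7:
  α_1 = 4: Horner steps 4 → 1 → 1, so m(4) = 1.
  α_2 = 5: Horner steps 4 → 5 → 1, so m(5) = 1.
  α_3 = 1: Horner steps 4 → 3 → 0, so m(1) = 0.
  α_4 = 3: Horner steps 4 → 4 → 2, so m(3) = 2.
  α_5 = 6: Horner steps 4 → 2 → 2, so m(6) = 2.
  α_6 = 2: Horner steps 4 → 0 → 4, so m(2) = 4.
Codeword c = [1, 1, 0, 2, 2, 4] ∈ F_7^6.


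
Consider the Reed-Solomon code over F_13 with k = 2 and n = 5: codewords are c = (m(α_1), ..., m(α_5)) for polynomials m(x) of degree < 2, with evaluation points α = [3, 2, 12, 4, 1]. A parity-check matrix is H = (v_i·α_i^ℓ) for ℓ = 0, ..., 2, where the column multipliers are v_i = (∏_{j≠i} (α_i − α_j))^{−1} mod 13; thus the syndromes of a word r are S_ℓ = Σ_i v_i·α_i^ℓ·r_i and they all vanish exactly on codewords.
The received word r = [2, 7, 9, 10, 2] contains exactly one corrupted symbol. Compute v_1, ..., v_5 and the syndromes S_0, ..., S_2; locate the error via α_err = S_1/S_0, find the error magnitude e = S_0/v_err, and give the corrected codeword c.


S = (3, 3, 3), error at position 5, error magnitude e = 3, c = [2, 7, 9, 10, 12].

Step 1: column multipliers v_i = (∏_{j≠i}(α_i − α_j))^{−1} mod 13.
  i = 1 (α = 3): (3−2)(3−12)(3−4)(3−1) = 1·(−9)·(−1)·2 = 18 ≡ 5, so v_1 = 5^{−1} = 8 (mod 13).
  i = 2 (α = 2): (2−3)(2−12)(2−4)(2−1) = (−1)·(−10)·(−2)·1 = −20 ≡ 6, so v_2 = 6^{−1} = 11 (mod 13).
  i = 3 (α = 12): (12−3)(12−2)(12−4)(12−1) = 9·10·8·11 = 7920 ≡ 3, so v_3 = 3^{−1} = 9 (mod 13).
  i = 4 (α = 4): (4−3)(4−2)(4−12)(4−1) = 1·2·(−8)·3 = −48 ≡ 4, so v_4 = 4^{−1} = 10 (mod 13).
  i = 5 (α = 1): (1−3)(1−2)(1−12)(1−4) = (−2)·(−1)·(−11)·(−3) = 66 ≡ 1, so v_5 = 1^{−1} = 1 (mod 13).
  v = [8, 11, 9, 10, 1].
Step 2: syndromes of r = [2, 7, 9, 10, 2] (all sums mod 13).
  S_0 = Σ v_i r_i = 8·2 + 11·7 + 9·9 + 10·10 + 1·2 = 276 ≡ 3.
  S_1 = Σ v_i α_i r_i = 8·3·2 + 11·2·7 + 9·12·9 + 10·4·10 + 1·1·2 = 1576 ≡ 3.
  α_i^2 mod 13 = [9, 4, 1, 3, 1].
  S_2 = Σ v_i α_i^2 r_i = 8·9·2 + 11·4·7 + 9·1·9 + 10·3·10 + 1·1·2 = 835 ≡ 3.
  S = (3, 3, 3) ≠ 0, so r is not a codeword (an error is present).
Step 3: locate the error. For a single error e at position i, S_ℓ = v_i·e·α_i^ℓ, so α_err = S_1/S_0.
  S_0^{−1} = 3^{−1} = 9 (mod 13), so α_err = 3·9 = 27 ≡ 1 = α_5. Error position i = 5.
  Consistency check: S_2/S_1 = 3·9 = 27 ≡ 1 = α_err ✓ (single-error assumption holds).
Step 4: error magnitude e = S_0/v_5 = S_0·∏_{j≠5}(α_5 − α_j) = 3·1 = 3 ≡ 3 (mod 13).
Step 5: correct position 5: c_5 = r_5 − e = 2 − 3 ≡ 12 (mod 13). Hence c = [2, 7, 9, 10, 12].
  Check: interpolating c through the α_i gives m(x) = 4 + 8·x (degree < 2) with m(α_i) = c_i for every i, so c is indeed a codeword.


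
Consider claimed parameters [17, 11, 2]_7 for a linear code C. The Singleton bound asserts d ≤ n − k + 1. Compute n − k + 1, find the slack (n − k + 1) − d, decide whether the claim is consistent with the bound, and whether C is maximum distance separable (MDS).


Singleton RHS = n − k + 1 = 7, slack = 5, bound satisfied, not MDS.

Singleton bound: d ≤ n − k + 1.
Here n = 17, k = 11, so n − k + 1 = 7.
Given d = 2, check d ≤ 7: YES.
Slack = (n − k + 1) − d = 5.
The code is NOT MDS (slack = 5 > 0).
Description: the claimed parameters are [17, 11, 2]_7; such a code would be non-MDS.


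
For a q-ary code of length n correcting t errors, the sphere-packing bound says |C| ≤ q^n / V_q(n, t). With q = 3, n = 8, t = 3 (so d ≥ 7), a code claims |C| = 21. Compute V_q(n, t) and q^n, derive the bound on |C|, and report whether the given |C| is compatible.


V_q(n, t) = 577, q^n = 6561, Hamming bound = 11, |C| = 21 > bound (violated).

Step 1: Compute V_q(n, t) = Σ_{j=0}^3 C(n, j) (q−1)^j.
  j = 0: C(8,0)·(2)^0 = 1·1 = 1.
  j = 1: C(8,1)·(2)^1 = 8·2 = 16.
  j = 2: C(8,2)·(2)^2 = 28·4 = 112.
  j = 3: C(8,3)·(2)^3 = 56·8 = 448.
  V_q(n, t) = 1 + 16 + 112 + 448 = 577.
Step 2: q^n = 3^8 = 6561.
Step 3: Hamming bound ⌊q^n / V_q(n,t)⌋ = ⌊6561/577⌋ = 11.
Step 4: Compare |C| = 21 to 11: violated.
The claimed |C| lies above the Hamming bound, so no 3-ary code of length 8 with d ≥ 7 can have 21 codewords.


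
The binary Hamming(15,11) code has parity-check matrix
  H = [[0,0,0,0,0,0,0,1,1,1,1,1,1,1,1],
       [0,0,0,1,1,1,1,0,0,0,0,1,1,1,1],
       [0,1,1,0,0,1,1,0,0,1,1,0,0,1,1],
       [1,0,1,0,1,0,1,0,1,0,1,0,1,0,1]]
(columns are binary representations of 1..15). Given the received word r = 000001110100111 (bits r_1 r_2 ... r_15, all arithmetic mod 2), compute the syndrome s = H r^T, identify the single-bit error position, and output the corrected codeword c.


s = (1, 1, 1, 1)^T, error position = 15, corrected codeword c = 000001110100110

Compute s = H r^T mod 2 one row at a time:
  s_1 = 1 + 0 + 1 + 0 + 0 + 1 + 1 + 1 = 5 ≡ 1 (mod 2).
  s_2 = 0 + 0 + 1 + 1 + 0 + 1 + 1 + 1 = 5 ≡ 1 (mod 2).
  s_3 = 0 + 0 + 1 + 1 + 1 + 0 + 1 + 1 = 5 ≡ 1 (mod 2).
  s_4 = 0 + 0 + 0 + 1 + 0 + 0 + 1 + 1 = 3 ≡ 1 (mod 2).
s = (1, 1, 1, 1)^T — this equals column 15 of H (binary 1111), so error is at position 15.
Correct: flip bit 15 of r = 000001110100111 to get c = 000001110100110.


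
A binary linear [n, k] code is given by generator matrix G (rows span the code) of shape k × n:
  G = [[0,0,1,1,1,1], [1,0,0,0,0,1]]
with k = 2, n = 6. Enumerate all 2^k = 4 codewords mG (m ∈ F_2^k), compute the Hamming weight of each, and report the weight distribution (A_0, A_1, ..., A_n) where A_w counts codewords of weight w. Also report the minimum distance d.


Weight distribution: A_0 = 1, A_2 = 1, A_4 = 2. Minimum distance d = 2.

Enumerate all 2^2 = 4 messages m ∈ F_2^2.
For each, compute codeword c = mG in F_2^6, then tally its weight.
  m = 00 → c = 000000, weight = 0.
  m = 10 → c = 001111, weight = 4.
  m = 01 → c = 100001, weight = 2.
  m = 11 → c = 101110, weight = 4.
Tally weights:
  weight 0: 1 codewords.
  weight 2: 1 codewords.
  weight 4: 2 codewords.
Minimum distance d = smallest w > 0 with A_w > 0 = 2.
Sanity: Σ A_w = 4 = 2^2 = 4 ✓.


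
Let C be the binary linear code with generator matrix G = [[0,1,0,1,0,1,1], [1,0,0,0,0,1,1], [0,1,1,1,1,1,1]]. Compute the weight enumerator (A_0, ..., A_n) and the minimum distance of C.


Weight distribution: A_0 = 1, A_2 = 1, A_3 = 2, A_4 = 1, A_5 = 2, A_6 = 1. Minimum distance d = 2.

Enumerate all 2^3 = 8 messages m ∈ F_2^3.
For each, compute codeword c = mG in F_2^7, then tally its weight.
  m = 000 → c = 0000000, weight = 0.
  m = 100 → c = 0101011, weight = 4.
  m = 010 → c = 1000011, weight = 3.
  m = 110 → c = 1101000, weight = 3.
  m = 001 → c = 0111111, weight = 6.
  m = 101 → c = 0010100, weight = 2.
  m = 011 → c = 1111100, weight = 5.
  m = 111 → c = 1010111, weight = 5.
Tally weights:
  weight 0: 1 codewords.
  weight 2: 1 codewords.
  weight 3: 2 codewords.
  weight 4: 1 codewords.
  weight 5: 2 codewords.
  weight 6: 1 codewords.
Minimum distance d = smallest w > 0 with A_w > 0 = 2.
Sanity: Σ A_w = 8 = 2^3 = 8 ✓.


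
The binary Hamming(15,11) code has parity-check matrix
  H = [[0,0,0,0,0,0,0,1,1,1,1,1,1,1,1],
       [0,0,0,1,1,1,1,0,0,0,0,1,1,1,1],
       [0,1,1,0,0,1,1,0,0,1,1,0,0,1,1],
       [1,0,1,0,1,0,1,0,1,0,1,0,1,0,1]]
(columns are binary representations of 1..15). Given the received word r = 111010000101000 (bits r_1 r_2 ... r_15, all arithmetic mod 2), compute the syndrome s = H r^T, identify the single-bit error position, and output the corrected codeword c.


s = (0, 0, 1, 1)^T, error position = 3, corrected codeword c = 110010000101000

Compute s = H r^T mod 2 one row at a time:
  s_1 = 0 + 0 + 1 + 0 + 1 + 0 + 0 + 0 = 2 ≡ 0 (mod 2).
  s_2 = 0 + 1 + 0 + 0 + 1 + 0 + 0 + 0 = 2 ≡ 0 (mod 2).
  s_3 = 1 + 1 + 0 + 0 + 1 + 0 + 0 + 0 = 3 ≡ 1 (mod 2).
  s_4 = 1 + 1 + 1 + 0 + 0 + 0 + 0 + 0 = 3 ≡ 1 (mod 2).
s = (0, 0, 1, 1)^T — this equals column 3 of H (binary 0011), so error is at position 3.
Correct: flip bit 3 of r = 111010000101000 to get c = 110010000101000.


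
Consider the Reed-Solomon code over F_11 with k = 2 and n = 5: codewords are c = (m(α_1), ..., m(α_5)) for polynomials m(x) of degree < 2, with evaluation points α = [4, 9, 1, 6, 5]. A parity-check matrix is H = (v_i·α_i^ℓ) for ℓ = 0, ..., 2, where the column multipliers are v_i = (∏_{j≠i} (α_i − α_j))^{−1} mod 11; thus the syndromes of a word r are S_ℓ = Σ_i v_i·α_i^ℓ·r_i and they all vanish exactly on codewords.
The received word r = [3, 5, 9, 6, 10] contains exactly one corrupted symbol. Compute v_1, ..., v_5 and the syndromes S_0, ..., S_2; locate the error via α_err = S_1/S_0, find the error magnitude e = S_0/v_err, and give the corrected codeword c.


S = (7, 7, 7), error at position 3, error magnitude e = 5, c = [3, 5, 4, 6, 10].

Step 1: column multipliers v_i = (∏_{j≠i}(α_i − α_j))^{−1} mod 11.
  i = 1 (α = 4): (4−9)(4−1)(4−6)(4−5) = (−5)·3·(−2)·(−1) = −30 ≡ 3, so v_1 = 3^{−1} = 4 (mod 11).
  i = 2 (α = 9): (9−4)(9−1)(9−6)(9−5) = 5·8·3·4 = 480 ≡ 7, so v_2 = 7^{−1} = 8 (mod 11).
  i = 3 (α = 1): (1−4)(1−9)(1−6)(1−5) = (−3)·(−8)·(−5)·(−4) = 480 ≡ 7, so v_3 = 7^{−1} = 8 (mod 11).
  i = 4 (α = 6): (6−4)(6−9)(6−1)(6−5) = 2·(−3)·5·1 = −30 ≡ 3, so v_4 = 3^{−1} = 4 (mod 11).
  i = 5 (α = 5): (5−4)(5−9)(5−1)(5−6) = 1·(−4)·4·(−1) = 16 ≡ 5, so v_5 = 5^{−1} = 9 (mod 11).
  v = [4, 8, 8, 4, 9].
Step 2: syndromes of r = [3, 5, 9, 6, 10] (all sums mod 11).
  S_0 = Σ v_i r_i = 4·3 + 8·5 + 8·9 + 4·6 + 9·10 = 238 ≡ 7.
  S_1 = Σ v_i α_i r_i = 4·4·3 + 8·9·5 + 8·1·9 + 4·6·6 + 9·5·10 = 1074 ≡ 7.
  α_i^2 mod 11 = [5, 4, 1, 3, 3].
  S_2 = Σ v_i α_i^2 r_i = 4·5·3 + 8·4·5 + 8·1·9 + 4·3·6 + 9·3·10 = 634 ≡ 7.
  S = (7, 7, 7) ≠ 0, so r is not a codeword (an error is present).
Step 3: locate the error. For a single error e at position i, S_ℓ = v_i·e·α_i^ℓ, so α_err = S_1/S_0.
  S_0^{−1} = 7^{−1} = 8 (mod 11), so α_err = 7·8 = 56 ≡ 1 = α_3. Error position i = 3.
  Consistency check: S_2/S_1 = 7·8 = 56 ≡ 1 = α_err ✓ (single-error assumption holds).
Step 4: error magnitude e = S_0/v_3 = S_0·∏_{j≠3}(α_3 − α_j) = 7·7 = 49 ≡ 5 (mod 11).
Step 5: correct position 3: c_3 = r_3 − e = 9 − 5 ≡ 4 (mod 11). Hence c = [3, 5, 4, 6, 10].
  Check: interpolating c through the α_i gives m(x) = 8 + 7·x (degree < 2) with m(α_i) = c_i for every i, so c is indeed a codeword.


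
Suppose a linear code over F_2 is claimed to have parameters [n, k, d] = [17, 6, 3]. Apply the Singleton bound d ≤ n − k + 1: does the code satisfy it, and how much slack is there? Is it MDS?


Singleton RHS = n − k + 1 = 12, slack = 9, bound satisfied, not MDS.

Singleton bound: d ≤ n − k + 1.
Here n = 17, k = 6, so n − k + 1 = 12.
Given d = 3, check d ≤ 12: YES.
Slack = (n − k + 1) − d = 9.
The code is NOT MDS (slack = 9 > 0).
Description: the claimed parameters are [17, 6, 3]_2; such a code would be non-MDS.


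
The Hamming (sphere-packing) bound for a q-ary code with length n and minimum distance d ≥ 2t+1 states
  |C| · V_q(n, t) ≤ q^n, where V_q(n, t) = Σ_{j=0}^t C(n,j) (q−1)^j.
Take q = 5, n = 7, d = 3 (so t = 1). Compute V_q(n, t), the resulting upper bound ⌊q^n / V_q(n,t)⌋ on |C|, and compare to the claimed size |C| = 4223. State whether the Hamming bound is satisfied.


V_q(n, t) = 29, q^n = 78125, Hamming bound = 2693, |C| = 4223 > bound (violated).

Step 1: Compute V_q(n, t) = Σ_{j=0}^1 C(n, j) (q−1)^j.
  j = 0: C(7,0)·(4)^0 = 1·1 = 1.
  j = 1: C(7,1)·(4)^1 = 7·4 = 28.
  V_q(n, t) = 1 + 28 = 29.
Step 2: q^n = 5^7 = 78125.
Step 3: Hamming bound ⌊q^n / V_q(n,t)⌋ = ⌊78125/29⌋ = 2693.
Step 4: Compare |C| = 4223 to 2693: violated.
The claimed |C| lies above the Hamming bound, so no 5-ary code of length 7 with d ≥ 3 can have 4223 codewords.


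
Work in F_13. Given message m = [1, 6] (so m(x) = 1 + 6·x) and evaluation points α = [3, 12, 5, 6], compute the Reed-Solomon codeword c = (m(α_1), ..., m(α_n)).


c = [6, 8, 5, 11]

Message polynomial: m(x) = 1 + 6·x (mod 13).
For each evaluation point α_i, compute m(α_i) mod 13:
  α_1 = 3: Horner steps 6 → 6, so m(3) = 6.
  α_2 = 12: Horner steps 6 → 8, so m(12) = 8.
  α_3 = 5: Horner steps 6 → 5, so m(5) = 5.
  α_4 = 6: Horner steps 6 → 11, so m(6) = 11.
Codeword c = [6, 8, 5, 11] ∈ F_13^4.


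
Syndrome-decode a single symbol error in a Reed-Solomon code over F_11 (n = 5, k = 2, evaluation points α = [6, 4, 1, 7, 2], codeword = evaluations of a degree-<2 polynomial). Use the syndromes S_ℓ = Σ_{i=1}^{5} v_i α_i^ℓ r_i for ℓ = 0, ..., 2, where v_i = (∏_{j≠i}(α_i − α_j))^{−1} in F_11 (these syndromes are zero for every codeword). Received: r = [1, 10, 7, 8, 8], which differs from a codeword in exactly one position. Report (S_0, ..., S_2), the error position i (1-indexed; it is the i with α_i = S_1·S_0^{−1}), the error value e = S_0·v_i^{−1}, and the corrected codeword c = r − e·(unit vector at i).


S = (3, 10, 4), error at position 4, error magnitude e = 6, c = [1, 10, 7, 2, 8].

Step 1: column multipliers v_i = (∏_{j≠i}(α_i − α_j))^{−1} mod 11.
  i = 1 (α = 6): (6−4)(6−1)(6−7)(6−2) = 2·5·(−1)·4 = −40 ≡ 4, so v_1 = 4^{−1} = 3 (mod 11).
  i = 2 (α = 4): (4−6)(4−1)(4−7)(4−2) = (−2)·3·(−3)·2 = 36 ≡ 3, so v_2 = 3^{−1} = 4 (mod 11).
  i = 3 (α = 1): (1−6)(1−4)(1−7)(1−2) = (−5)·(−3)·(−6)·(−1) = 90 ≡ 2, so v_3 = 2^{−1} = 6 (mod 11).
  i = 4 (α = 7): (7−6)(7−4)(7−1)(7−2) = 1·3·6·5 = 90 ≡ 2, so v_4 = 2^{−1} = 6 (mod 11).
  i = 5 (α = 2): (2−6)(2−4)(2−1)(2−7) = (−4)·(−2)·1·(−5) = −40 ≡ 4, so v_5 = 4^{−1} = 3 (mod 11).
  v = [3, 4, 6, 6, 3].
Step 2: syndromes of r = [1, 10, 7, 8, 8] (all sums mod 11).
  S_0 = Σ v_i r_i = 3·1 + 4·10 + 6·7 + 6·8 + 3·8 = 157 ≡ 3.
  S_1 = Σ v_i α_i r_i = 3·6·1 + 4·4·10 + 6·1·7 + 6·7·8 + 3·2·8 = 604 ≡ 10.
  α_i^2 mod 11 = [3, 5, 1, 5, 4].
  S_2 = Σ v_i α_i^2 r_i = 3·3·1 + 4·5·10 + 6·1·7 + 6·5·8 + 3·4·8 = 587 ≡ 4.
  S = (3, 10, 4) ≠ 0, so r is not a codeword (an error is present).
Step 3: locate the error. For a single error e at position i, S_ℓ = v_i·e·α_i^ℓ, so α_err = S_1/S_0.
  S_0^{−1} = 3^{−1} = 4 (mod 11), so α_err = 10·4 = 40 ≡ 7 = α_4. Error position i = 4.
  Consistency check: S_2/S_1 = 4·10 = 40 ≡ 7 = α_err ✓ (single-error assumption holds).
Step 4: error magnitude e = S_0/v_4 = S_0·∏_{j≠4}(α_4 − α_j) = 3·2 = 6 ≡ 6 (mod 11).
Step 5: correct position 4: c_4 = r_4 − e = 8 − 6 ≡ 2 (mod 11). Hence c = [1, 10, 7, 2, 8].
  Check: interpolating c through the α_i gives m(x) = 6 + 1·x (degree < 2) with m(α_i) = c_i for every i, so c is indeed a codeword.


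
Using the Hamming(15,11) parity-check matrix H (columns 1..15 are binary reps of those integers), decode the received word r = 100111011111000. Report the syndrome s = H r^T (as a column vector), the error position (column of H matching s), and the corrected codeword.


s = (1, 0, 1, 0)^T, error position = 10, corrected codeword c = 100111011011000

Compute s = H r^T mod 2 one row at a time:
  s_1 = 1 + 1 + 1 + 1 + 1 + 0 + 0 + 0 = 5 ≡ 1 (mod 2).
  s_2 = 1 + 1 + 1 + 0 + 1 + 0 + 0 + 0 = 4 ≡ 0 (mod 2).
  s_3 = 0 + 0 + 1 + 0 + 1 + 1 + 0 + 0 = 3 ≡ 1 (mod 2).
  s_4 = 1 + 0 + 1 + 0 + 1 + 1 + 0 + 0 = 4 ≡ 0 (mod 2).
s = (1, 0, 1, 0)^T — this equals column 10 of H (binary 1010), so error is at position 10.
Correct: flip bit 10 of r = 100111011111000 to get c = 100111011011000.


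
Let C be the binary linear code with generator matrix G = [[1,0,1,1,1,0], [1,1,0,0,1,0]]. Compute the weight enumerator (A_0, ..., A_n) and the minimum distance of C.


Weight distribution: A_0 = 1, A_3 = 2, A_4 = 1. Minimum distance d = 3.

Enumerate all 2^2 = 4 messages m ∈ F_2^2.
For each, compute codeword c = mG in F_2^6, then tally its weight.
  m = 00 → c = 000000, weight = 0.
  m = 10 → c = 101110, weight = 4.
  m = 01 → c = 110010, weight = 3.
  m = 11 → c = 011100, weight = 3.
Tally weights:
  weight 0: 1 codewords.
  weight 3: 2 codewords.
  weight 4: 1 codewords.
Minimum distance d = smallest w > 0 with A_w > 0 = 3.
Sanity: Σ A_w = 4 = 2^2 = 4 ✓.


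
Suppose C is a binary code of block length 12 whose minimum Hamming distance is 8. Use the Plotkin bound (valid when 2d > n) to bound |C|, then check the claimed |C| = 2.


Plotkin bound M ≤ 4; given |C| = 2 ≤ bound (satisfied).

Check applicability: 2d = 16, n = 12.
2d − n = 4 > 0, so Plotkin applies.
Compute d/(2d−n) = 8/4 ≈ 2.0000.
⌊d/(2d−n)⌋ = 2.
Plotkin bound: M ≤ 2·2 = 4.
Given |C| = 2, check: satisfied.
This |C| is below the Plotkin bound.


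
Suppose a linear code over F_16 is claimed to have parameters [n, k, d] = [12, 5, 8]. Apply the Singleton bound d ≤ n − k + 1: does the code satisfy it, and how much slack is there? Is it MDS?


Singleton RHS = n − k + 1 = 8, slack = 0, bound satisfied, MDS.

Singleton bound: d ≤ n − k + 1.
Here n = 12, k = 5, so n − k + 1 = 8.
Given d = 8, check d ≤ 8: YES.
Slack = (n − k + 1) − d = 0.
The code is MDS (slack = 0).
Description: the claimed parameters are [12, 5, 8]_16; such a code would be MDS (meets Singleton bound).


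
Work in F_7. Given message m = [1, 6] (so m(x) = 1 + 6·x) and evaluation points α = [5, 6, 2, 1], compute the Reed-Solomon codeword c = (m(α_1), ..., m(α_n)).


c = [3, 2, 6, 0]

Message polynomial: m(x) = 1 + 6·x (mod 7).
For each evaluation point α_i, compute m(α_i) mod 7:
  α_1 = 5: Horner steps 6 → 3, so m(5) = 3.
  α_2 = 6: Horner steps 6 → 2, so m(6) = 2.
  α_3 = 2: Horner steps 6 → 6, so m(2) = 6.
  α_4 = 1: Horner steps 6 → 0, so m(1) = 0.
Codeword c = [3, 2, 6, 0] ∈ F_7^4.


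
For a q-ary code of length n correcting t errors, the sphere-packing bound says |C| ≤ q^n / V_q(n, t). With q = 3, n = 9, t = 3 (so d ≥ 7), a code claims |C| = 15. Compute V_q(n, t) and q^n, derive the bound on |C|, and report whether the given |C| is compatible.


V_q(n, t) = 835, q^n = 19683, Hamming bound = 23, |C| = 15 ≤ bound (satisfied).

Step 1: Compute V_q(n, t) = Σ_{j=0}^3 C(n, j) (q−1)^j.
  j = 0: C(9,0)·(2)^0 = 1·1 = 1.
  j = 1: C(9,1)·(2)^1 = 9·2 = 18.
  j = 2: C(9,2)·(2)^2 = 36·4 = 144.
  j = 3: C(9,3)·(2)^3 = 84·8 = 672.
  V_q(n, t) = 1 + 18 + 144 + 672 = 835.
Step 2: q^n = 3^9 = 19683.
Step 3: Hamming bound ⌊q^n / V_q(n,t)⌋ = ⌊19683/835⌋ = 23.
Step 4: Compare |C| = 15 to 23: satisfied.
The claimed |C| lies below the Hamming bound.


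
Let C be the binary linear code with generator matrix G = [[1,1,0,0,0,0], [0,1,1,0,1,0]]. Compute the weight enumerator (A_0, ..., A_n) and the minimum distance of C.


Weight distribution: A_0 = 1, A_2 = 1, A_3 = 2. Minimum distance d = 2.

Enumerate all 2^2 = 4 messages m ∈ F_2^2.
For each, compute codeword c = mG in F_2^6, then tally its weight.
  m = 00 → c = 000000, weight = 0.
  m = 10 → c = 110000, weight = 2.
  m = 01 → c = 011010, weight = 3.
  m = 11 → c = 101010, weight = 3.
Tally weights:
  weight 0: 1 codewords.
  weight 2: 1 codewords.
  weight 3: 2 codewords.
Minimum distance d = smallest w > 0 with A_w > 0 = 2.
Sanity: Σ A_w = 4 = 2^2 = 4 ✓.


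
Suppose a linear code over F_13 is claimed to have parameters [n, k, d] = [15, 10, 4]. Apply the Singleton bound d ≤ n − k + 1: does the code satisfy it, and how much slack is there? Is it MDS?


Singleton RHS = n − k + 1 = 6, slack = 2, bound satisfied, not MDS.

Singleton bound: d ≤ n − k + 1.
Here n = 15, k = 10, so n − k + 1 = 6.
Given d = 4, check d ≤ 6: YES.
Slack = (n − k + 1) − d = 2.
The code is NOT MDS (slack = 2 > 0).
Description: the claimed parameters are [15, 10, 4]_13; such a code would be non-MDS.


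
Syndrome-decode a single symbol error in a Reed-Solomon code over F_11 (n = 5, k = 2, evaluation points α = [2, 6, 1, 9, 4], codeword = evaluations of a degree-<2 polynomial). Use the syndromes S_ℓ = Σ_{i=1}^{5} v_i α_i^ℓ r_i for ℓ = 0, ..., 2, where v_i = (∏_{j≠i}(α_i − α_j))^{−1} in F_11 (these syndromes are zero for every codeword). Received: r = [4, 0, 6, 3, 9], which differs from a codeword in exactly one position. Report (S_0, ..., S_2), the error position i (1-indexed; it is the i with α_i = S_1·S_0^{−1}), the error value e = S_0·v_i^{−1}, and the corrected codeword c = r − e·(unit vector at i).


S = (3, 6, 1), error at position 1, error magnitude e = 8, c = [7, 0, 6, 3, 9].

Step 1: column multipliers v_i = (∏_{j≠i}(α_i − α_j))^{−1} mod 11.
  i = 1 (α = 2): (2−6)(2−1)(2−9)(2−4) = (−4)·1·(−7)·(−2) = −56 ≡ 10, so v_1 = 10^{−1} = 10 (mod 11).
  i = 2 (α = 6): (6−2)(6−1)(6−9)(6−4) = 4·5·(−3)·2 = −120 ≡ 1, so v_2 = 1^{−1} = 1 (mod 11).
  i = 3 (α = 1): (1−2)(1−6)(1−9)(1−4) = (−1)·(−5)·(−8)·(−3) = 120 ≡ 10, so v_3 = 10^{−1} = 10 (mod 11).
  i = 4 (α = 9): (9−2)(9−6)(9−1)(9−4) = 7·3·8·5 = 840 ≡ 4, so v_4 = 4^{−1} = 3 (mod 11).
  i = 5 (α = 4): (4−2)(4−6)(4−1)(4−9) = 2·(−2)·3·(−5) = 60 ≡ 5, so v_5 = 5^{−1} = 9 (mod 11).
  v = [10, 1, 10, 3, 9].
Step 2: syndromes of r = [4, 0, 6, 3, 9] (all sums mod 11).
  S_0 = Σ v_i r_i = 10·4 + 1·0 + 10·6 + 3·3 + 9·9 = 190 ≡ 3.
  S_1 = Σ v_i α_i r_i = 10·2·4 + 1·6·0 + 10·1·6 + 3·9·3 + 9·4·9 = 545 ≡ 6.
  α_i^2 mod 11 = [4, 3, 1, 4, 5].
  S_2 = Σ v_i α_i^2 r_i = 10·4·4 + 1·3·0 + 10·1·6 + 3·4·3 + 9·5·9 = 661 ≡ 1.
  S = (3, 6, 1) ≠ 0, so r is not a codeword (an error is present).
Step 3: locate the error. For a single error e at position i, S_ℓ = v_i·e·α_i^ℓ, so α_err = S_1/S_0.
  S_0^{−1} = 3^{−1} = 4 (mod 11), so α_err = 6·4 = 24 ≡ 2 = α_1. Error position i = 1.
  Consistency check: S_2/S_1 = 1·2 = 2 ≡ 2 = α_err ✓ (single-error assumption holds).
Step 4: error magnitude e = S_0/v_1 = S_0·∏_{j≠1}(α_1 − α_j) = 3·10 = 30 ≡ 8 (mod 11).
Step 5: correct position 1: c_1 = r_1 − e = 4 − 8 ≡ 7 (mod 11). Hence c = [7, 0, 6, 3, 9].
  Check: interpolating c through the α_i gives m(x) = 5 + 1·x (degree < 2) with m(α_i) = c_i for every i, so c is indeed a codeword.


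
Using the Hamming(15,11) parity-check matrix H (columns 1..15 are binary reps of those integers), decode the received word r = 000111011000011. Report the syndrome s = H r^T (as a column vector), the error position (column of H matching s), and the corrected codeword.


s = (0, 1, 1, 1)^T, error position = 7, corrected codeword c = 000111111000011

Compute s = H r^T mod 2 one row at a time:
  s_1 = 1 + 1 + 0 + 0 + 0 + 0 + 1 + 1 = 4 ≡ 0 (mod 2).
  s_2 = 1 + 1 + 1 + 0 + 0 + 0 + 1 + 1 = 5 ≡ 1 (mod 2).
  s_3 = 0 + 0 + 1 + 0 + 0 + 0 + 1 + 1 = 3 ≡ 1 (mod 2).
  s_4 = 0 + 0 + 1 + 0 + 1 + 0 + 0 + 1 = 3 ≡ 1 (mod 2).
s = (0, 1, 1, 1)^T — this equals column 7 of H (binary 0111), so error is at position 7.
Correct: flip bit 7 of r = 000111011000011 to get c = 000111111000011.


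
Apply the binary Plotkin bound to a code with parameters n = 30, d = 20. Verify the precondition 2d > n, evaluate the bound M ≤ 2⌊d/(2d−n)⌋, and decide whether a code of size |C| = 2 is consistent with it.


Plotkin bound M ≤ 4; given |C| = 2 ≤ bound (satisfied).

Check applicability: 2d = 40, n = 30.
2d − n = 10 > 0, so Plotkin applies.
Compute d/(2d−n) = 20/10 ≈ 2.0000.
⌊d/(2d−n)⌋ = 2.
Plotkin bound: M ≤ 2·2 = 4.
Given |C| = 2, check: satisfied.
This |C| is below the Plotkin bound.
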